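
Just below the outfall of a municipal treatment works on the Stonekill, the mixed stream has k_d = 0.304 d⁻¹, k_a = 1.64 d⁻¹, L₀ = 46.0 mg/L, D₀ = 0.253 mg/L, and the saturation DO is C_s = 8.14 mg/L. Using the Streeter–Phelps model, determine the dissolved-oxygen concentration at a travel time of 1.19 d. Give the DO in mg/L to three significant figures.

k_d L₀/(k_a−k_d) = 0.304×46.0/(1.64−0.304) = 13.98/1.336 = 10.47 mg/L.
e^(−k_d t) = e^(−0.304×1.190) = 0.6964; e^(−k_a t) = e^(−1.64×1.190) = 0.1420.
D = 10.47 × (0.6964 − 0.1420) + 0.253 × 0.1420 = 5.803 + 0.03594 = 5.839 mg/L.
DO = C_s − D = 8.14 − 5.839 = 2.301 mg/L.

DO ≈ 2.30 mg/L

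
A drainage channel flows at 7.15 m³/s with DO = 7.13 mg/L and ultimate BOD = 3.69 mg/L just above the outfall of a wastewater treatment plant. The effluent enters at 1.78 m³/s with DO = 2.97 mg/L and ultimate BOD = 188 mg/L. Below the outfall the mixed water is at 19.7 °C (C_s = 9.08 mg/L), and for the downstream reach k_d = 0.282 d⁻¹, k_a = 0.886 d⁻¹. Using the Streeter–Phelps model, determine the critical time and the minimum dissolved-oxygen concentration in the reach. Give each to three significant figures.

t_c ≈ 1.63 d; minimum DO ≈ 0.958 mg/L

Mixed DO = (7.15×7.13 + 1.78×2.97)/(7.15+1.78) = 56.27/8.930 = 6.301 mg/L.
Mixed L₀ = (7.15×3.69 + 1.78×188)/(8.930) = 361.0/8.930 = 40.43 mg/L.
Initial deficit D₀ = C_s − DO₀ = 9.08 − 6.301 = 2.779 mg/L.
t_c = (1/0.6040) ln[(0.886/0.282)(1 − 2.779×0.6040/(0.282×40.43))] = 1.656 × ln(2.679) = 1.632 d.
D_c = (0.282/0.886) × 40.43 × e^(−0.282×1.632) = 0.3183 × 40.43 × 0.6312 = 8.122 mg/L.
Minimum DO = 9.08 − 8.122 = 0.9579 mg/L.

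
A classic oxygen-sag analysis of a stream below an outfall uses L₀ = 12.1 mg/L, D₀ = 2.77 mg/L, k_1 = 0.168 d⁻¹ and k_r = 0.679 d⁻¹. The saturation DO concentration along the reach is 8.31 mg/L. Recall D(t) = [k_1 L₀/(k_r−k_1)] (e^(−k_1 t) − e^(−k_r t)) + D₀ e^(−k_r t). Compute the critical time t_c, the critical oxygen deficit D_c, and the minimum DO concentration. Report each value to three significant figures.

t_c = [1/(k_r−k_1)] ln[(k_r/k_1)(1 − D₀(k_r−k_1)/(k_1 L₀))]
= [1/(0.679−0.168)] ln[(0.679/0.168)(1 − 2.77×0.5110/(0.168×12.1))]
= (1/0.5110) ln[4.042 × 0.3037] = 1.957 × ln(1.227) = 1.957 × 0.2049 = 0.4010 d.
L(t_c) = L₀ e^(−k_1 t_c) = 12.1 × 0.9349 = 11.31 mg/L, and at the critical point k_r D_c = k_1 L, so D_c = (0.168/0.679) × 11.31 = 2.799 mg/L.
Minimum DO = C_s − D_c = 8.31 − 2.799 = 5.511 mg/L.

t_c ≈ 0.401 d; D_c ≈ 2.80 mg/L; min DO ≈ 5.51 mg/L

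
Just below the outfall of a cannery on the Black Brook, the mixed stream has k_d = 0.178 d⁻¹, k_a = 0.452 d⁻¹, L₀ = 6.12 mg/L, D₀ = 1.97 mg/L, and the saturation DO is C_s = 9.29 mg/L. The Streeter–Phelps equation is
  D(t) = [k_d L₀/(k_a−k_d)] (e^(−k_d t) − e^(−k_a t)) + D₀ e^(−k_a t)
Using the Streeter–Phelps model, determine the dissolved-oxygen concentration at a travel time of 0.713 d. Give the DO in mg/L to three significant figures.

DO ≈ 7.24 mg/L

k_d L₀/(k_a−k_d) = 0.178×6.12/(0.452−0.178) = 1.089/0.2740 = 3.976 mg/L.
e^(−k_d t) = e^(−0.178×0.7130) = 0.8808; e^(−k_a t) = e^(−0.452×0.7130) = 0.7245.
D = 3.976 × (0.8808 − 0.7245) + 1.97 × 0.7245 = 0.6215 + 1.427 = 2.049 mg/L.
DO = C_s − D = 9.29 − 2.049 = 7.241 mg/L.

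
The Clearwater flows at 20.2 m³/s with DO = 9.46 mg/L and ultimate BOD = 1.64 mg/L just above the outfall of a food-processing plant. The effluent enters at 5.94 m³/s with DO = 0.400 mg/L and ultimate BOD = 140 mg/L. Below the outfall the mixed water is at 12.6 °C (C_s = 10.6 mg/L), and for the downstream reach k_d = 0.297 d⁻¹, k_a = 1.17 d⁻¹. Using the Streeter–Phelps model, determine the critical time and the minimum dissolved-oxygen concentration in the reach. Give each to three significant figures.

Mixed DO = (20.2×9.46 + 5.94×0.400)/(20.2+5.94) = 193.5/26.14 = 7.401 mg/L.
Mixed L₀ = (20.2×1.64 + 5.94×140)/(26.14) = 864.7/26.14 = 33.08 mg/L.
Initial deficit D₀ = C_s − DO₀ = 10.6 − 7.401 = 3.199 mg/L.
t_c = (1/0.8730) ln[(1.17/0.297)(1 − 3.199×0.8730/(0.297×33.08))] = 1.145 × ln(2.820) = 1.187 d.
D_c = (0.297/1.17) × 33.08 × e^(−0.297×1.187) = 0.2538 × 33.08 × 0.7028 = 5.902 mg/L.
Minimum DO = 10.6 − 5.902 = 4.698 mg/L.

t_c ≈ 1.19 d; minimum DO ≈ 4.70 mg/L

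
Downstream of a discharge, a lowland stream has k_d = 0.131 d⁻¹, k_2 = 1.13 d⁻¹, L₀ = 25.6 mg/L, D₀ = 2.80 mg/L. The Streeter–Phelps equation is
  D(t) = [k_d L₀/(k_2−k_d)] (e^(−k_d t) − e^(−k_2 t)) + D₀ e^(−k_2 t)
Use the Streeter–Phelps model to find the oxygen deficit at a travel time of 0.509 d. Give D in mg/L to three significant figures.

k_d L₀/(k_2−k_d) = 0.131×25.6/(1.13−0.131) = 3.354/0.9990 = 3.357 mg/L.
e^(−k_d t) = e^(−0.131×0.5090) = 0.9355; e^(−k_2 t) = e^(−1.13×0.5090) = 0.5626.
D = 3.357 × (0.9355 − 0.5626) + 2.80 × 0.5626 = 1.252 + 1.575 = 2.827 mg/L.

D ≈ 2.83 mg/L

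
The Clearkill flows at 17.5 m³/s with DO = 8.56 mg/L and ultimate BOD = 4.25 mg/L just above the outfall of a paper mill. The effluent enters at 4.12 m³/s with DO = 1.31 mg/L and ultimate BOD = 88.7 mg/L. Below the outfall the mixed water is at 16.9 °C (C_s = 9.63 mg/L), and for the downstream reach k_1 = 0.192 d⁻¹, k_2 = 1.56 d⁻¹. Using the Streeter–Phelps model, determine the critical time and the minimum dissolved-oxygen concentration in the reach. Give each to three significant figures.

Mixed DO = (17.5×8.56 + 4.12×1.31)/(17.5+4.12) = 155.2/21.62 = 7.178 mg/L.
Mixed L₀ = (17.5×4.25 + 4.12×88.7)/(21.62) = 439.8/21.62 = 20.34 mg/L.
Initial deficit D₀ = C_s − DO₀ = 9.63 − 7.178 = 2.452 mg/L.
t_c = (1/1.368) ln[(1.56/0.192)(1 − 2.452×1.368/(0.192×20.34))] = 0.7310 × ln(1.148) = 0.1012 d.
D_c = (0.192/1.56) × 20.34 × e^(−0.192×0.1012) = 0.1231 × 20.34 × 0.9808 = 2.456 mg/L.
Minimum DO = 9.63 − 2.456 = 7.174 mg/L.

t_c ≈ 0.101 d; minimum DO ≈ 7.17 mg/L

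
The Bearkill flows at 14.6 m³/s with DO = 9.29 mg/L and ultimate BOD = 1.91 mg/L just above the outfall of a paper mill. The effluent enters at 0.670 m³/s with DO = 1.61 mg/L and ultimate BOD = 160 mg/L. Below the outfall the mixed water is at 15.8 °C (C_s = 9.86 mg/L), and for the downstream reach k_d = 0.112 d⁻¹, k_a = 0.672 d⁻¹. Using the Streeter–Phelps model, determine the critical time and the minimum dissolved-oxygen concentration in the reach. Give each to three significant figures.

t_c ≈ 1.92 d; minimum DO ≈ 8.67 mg/L

Mixed DO = (14.6×9.29 + 0.670×1.61)/(14.6+0.670) = 136.7/15.27 = 8.953 mg/L.
Mixed L₀ = (14.6×1.91 + 0.670×160)/(15.27) = 135.1/15.27 = 8.846 mg/L.
Initial deficit D₀ = C_s − DO₀ = 9.86 − 8.953 = 0.9070 mg/L.
t_c = (1/0.5600) ln[(0.672/0.112)(1 − 0.9070×0.5600/(0.112×8.846))] = 1.786 × ln(2.924) = 1.916 d.
D_c = (0.112/0.672) × 8.846 × e^(−0.112×1.916) = 0.1667 × 8.846 × 0.8069 = 1.190 mg/L.
Minimum DO = 9.86 − 1.190 = 8.670 mg/L.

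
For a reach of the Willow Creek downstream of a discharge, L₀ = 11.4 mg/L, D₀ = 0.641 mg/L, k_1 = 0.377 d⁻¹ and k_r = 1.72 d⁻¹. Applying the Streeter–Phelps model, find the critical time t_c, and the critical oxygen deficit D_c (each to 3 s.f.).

At the critical point dD/dt = 0, so k_1 L₀ e^(−k_1 t) = k_r D. Substituting D(t) from the Streeter–Phelps equation and solving for t gives
t_c = ln[(k_r/k_1)(1 − D₀(k_r−k_1)/(k_1 L₀))] / (k_r−k_1).
Here k_r−k_1 = 1.343 d⁻¹ and 1 − D₀(k_r−k_1)/(k_1 L₀) = 1 − 0.641×1.343/(0.377×11.4) = 0.7997, so
t_c = ln(4.562 × 0.7997) / 1.343 = 1.294 / 1.343 = 0.9637 d.
L(t_c) = L₀ e^(−k_1 t_c) = 11.4 × 0.6954 = 7.927 mg/L, and at the critical point k_r D_c = k_1 L, so D_c = (0.377/1.72) × 7.927 = 1.737 mg/L.

t_c ≈ 0.964 d; D_c ≈ 1.74 mg/L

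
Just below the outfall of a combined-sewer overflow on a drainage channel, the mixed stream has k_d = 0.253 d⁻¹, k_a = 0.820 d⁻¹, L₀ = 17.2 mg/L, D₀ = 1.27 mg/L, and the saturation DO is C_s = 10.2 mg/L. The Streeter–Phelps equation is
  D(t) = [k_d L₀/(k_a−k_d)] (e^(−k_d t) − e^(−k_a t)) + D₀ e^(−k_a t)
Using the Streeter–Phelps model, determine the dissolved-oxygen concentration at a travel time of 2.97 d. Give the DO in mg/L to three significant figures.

k_d L₀/(k_a−k_d) = 0.253×17.2/(0.820−0.253) = 4.352/0.5670 = 7.675 mg/L.
e^(−k_d t) = e^(−0.253×2.970) = 0.4717; e^(−k_a t) = e^(−0.820×2.970) = 0.08756.
D = 7.675 × (0.4717 − 0.08756) + 1.27 × 0.08756 = 2.948 + 0.1112 = 3.059 mg/L.
DO = C_s − D = 10.2 − 3.059 = 7.141 mg/L.

DO ≈ 7.14 mg/L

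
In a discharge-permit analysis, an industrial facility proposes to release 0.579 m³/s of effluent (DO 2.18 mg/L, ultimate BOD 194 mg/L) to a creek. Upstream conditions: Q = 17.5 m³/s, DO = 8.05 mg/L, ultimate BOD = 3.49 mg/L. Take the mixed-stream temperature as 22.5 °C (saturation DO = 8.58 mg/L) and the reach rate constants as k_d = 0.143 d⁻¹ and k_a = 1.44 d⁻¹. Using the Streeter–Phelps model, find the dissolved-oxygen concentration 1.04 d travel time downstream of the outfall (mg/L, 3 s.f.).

Mixed DO = (17.5×8.05 + 0.579×2.18)/(17.5+0.579) = 142.1/18.08 = 7.862 mg/L.
Mixed L₀ = (17.5×3.49 + 0.579×194)/(18.08) = 173.4/18.08 = 9.591 mg/L.
Initial deficit D₀ = C_s − DO₀ = 8.58 − 7.862 = 0.7180 mg/L.
D(1.04) = [0.143×9.591/(1.44−0.143)](e^(−0.143×1.04) − e^(−1.44×1.04)) + 0.7180 e^(−1.44×1.04)
= 1.057 × (0.8618 − 0.2237) + 0.7180 × 0.2237 = 0.8354 mg/L.
DO = 8.58 − 0.8354 = 7.745 mg/L.

DO ≈ 7.74 mg/L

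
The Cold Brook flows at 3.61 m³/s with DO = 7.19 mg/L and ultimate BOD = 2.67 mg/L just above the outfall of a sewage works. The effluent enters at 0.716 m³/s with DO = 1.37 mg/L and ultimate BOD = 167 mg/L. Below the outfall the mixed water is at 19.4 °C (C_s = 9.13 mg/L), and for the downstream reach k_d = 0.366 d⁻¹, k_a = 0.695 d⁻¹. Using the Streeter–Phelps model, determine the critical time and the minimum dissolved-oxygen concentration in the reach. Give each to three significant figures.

Mixed DO = (3.61×7.19 + 0.716×1.37)/(3.61+0.716) = 26.94/4.326 = 6.227 mg/L.
Mixed L₀ = (3.61×2.67 + 0.716×167)/(4.326) = 129.2/4.326 = 29.87 mg/L.
Initial deficit D₀ = C_s − DO₀ = 9.13 − 6.227 = 2.903 mg/L.
t_c = (1/0.3290) ln[(0.695/0.366)(1 − 2.903×0.3290/(0.366×29.87))] = 3.040 × ln(1.733) = 1.671 d.
D_c = (0.366/0.695) × 29.87 × e^(−0.366×1.671) = 0.5266 × 29.87 × 0.5424 = 8.532 mg/L.
Minimum DO = 9.13 − 8.532 = 0.5979 mg/L.

t_c ≈ 1.67 d; minimum DO ≈ 0.598 mg/L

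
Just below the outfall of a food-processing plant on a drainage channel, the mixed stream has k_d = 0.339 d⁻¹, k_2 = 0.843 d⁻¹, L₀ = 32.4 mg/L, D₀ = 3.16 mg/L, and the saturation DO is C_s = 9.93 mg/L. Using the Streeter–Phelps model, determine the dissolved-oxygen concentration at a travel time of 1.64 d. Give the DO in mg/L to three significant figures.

DO ≈ 2.11 mg/L

k_d L₀/(k_2−k_d) = 0.339×32.4/(0.843−0.339) = 10.98/0.5040 = 21.79 mg/L.
e^(−k_d t) = e^(−0.339×1.640) = 0.5735; e^(−k_2 t) = e^(−0.843×1.640) = 0.2509.
D = 21.79 × (0.5735 − 0.2509) + 3.16 × 0.2509 = 7.030 + 0.7930 = 7.823 mg/L.
DO = C_s − D = 9.93 − 7.823 = 2.107 mg/L.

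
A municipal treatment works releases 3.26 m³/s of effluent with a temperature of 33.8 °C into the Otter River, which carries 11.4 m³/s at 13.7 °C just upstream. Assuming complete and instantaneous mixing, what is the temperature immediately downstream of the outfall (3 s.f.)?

18.2 °C

Flow-weighted mixing: C = (Q_r C_r + Q_w C_w)/(Q_r + Q_w)
= (11.4×13.7 + 3.26×33.8)/(11.4 + 3.26) = 266.4/14.66 = 18.17 °C.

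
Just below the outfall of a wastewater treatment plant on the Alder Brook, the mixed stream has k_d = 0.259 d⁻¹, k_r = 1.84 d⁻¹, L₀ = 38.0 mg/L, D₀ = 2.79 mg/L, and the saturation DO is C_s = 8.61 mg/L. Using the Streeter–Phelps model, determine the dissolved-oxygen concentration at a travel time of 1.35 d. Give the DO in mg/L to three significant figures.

k_d L₀/(k_r−k_d) = 0.259×38.0/(1.84−0.259) = 9.842/1.581 = 6.225 mg/L.
e^(−k_d t) = e^(−0.259×1.350) = 0.7049; e^(−k_r t) = e^(−1.84×1.350) = 0.08341.
D = 6.225 × (0.7049 − 0.08341) + 2.79 × 0.08341 = 3.869 + 0.2327 = 4.102 mg/L.
DO = C_s − D = 8.61 − 4.102 = 4.508 mg/L.

DO ≈ 4.51 mg/L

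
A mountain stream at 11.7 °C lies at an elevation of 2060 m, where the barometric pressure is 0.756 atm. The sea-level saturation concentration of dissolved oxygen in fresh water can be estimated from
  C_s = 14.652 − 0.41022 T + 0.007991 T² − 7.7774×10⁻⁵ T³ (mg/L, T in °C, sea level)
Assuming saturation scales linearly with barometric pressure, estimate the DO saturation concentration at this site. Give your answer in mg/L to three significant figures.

At sea level: C_s = 14.652 − 0.41022×11.7 + 0.007991×11.7² − 7.7774×10⁻⁵×11.7³ = 10.82 mg/L.
Pressure correction: C_s' = 10.82 × 0.756 = 8.181 mg/L.

C_s ≈ 8.18 mg/L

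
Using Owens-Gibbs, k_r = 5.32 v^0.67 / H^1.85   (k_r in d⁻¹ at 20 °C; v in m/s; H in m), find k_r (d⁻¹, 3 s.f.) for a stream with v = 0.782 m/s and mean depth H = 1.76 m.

k_r = 5.32 × 0.782^0.67 / 1.76^1.85 = 5.32 × 0.8481 / 2.846 = 1.585 d⁻¹.

k_r ≈ 1.59 d⁻¹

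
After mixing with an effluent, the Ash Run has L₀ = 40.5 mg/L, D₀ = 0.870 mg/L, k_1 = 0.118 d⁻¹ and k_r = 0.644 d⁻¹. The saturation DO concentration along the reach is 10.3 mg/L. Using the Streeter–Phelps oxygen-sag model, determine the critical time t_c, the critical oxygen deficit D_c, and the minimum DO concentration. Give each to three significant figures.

t_c ≈ 3.03 d; D_c ≈ 5.19 mg/L; min DO ≈ 5.11 mg/L

t_c = [1/(k_r−k_1)] ln[(k_r/k_1)(1 − D₀(k_r−k_1)/(k_1 L₀))]
= [1/(0.644−0.118)] ln[(0.644/0.118)(1 − 0.870×0.5260/(0.118×40.5))]
= (1/0.5260) ln[5.458 × 0.9042] = 1.901 × ln(4.935) = 1.901 × 1.596 = 3.035 d.
D_c = (k_1/k_r) L₀ e^(−k_1 t_c) = (0.118/0.644) × 40.5 × e^(−0.118×3.035) = 0.1832 × 40.5 × 0.6990 = 5.187 mg/L.
Minimum DO = C_s − D_c = 10.3 − 5.187 = 5.113 mg/L.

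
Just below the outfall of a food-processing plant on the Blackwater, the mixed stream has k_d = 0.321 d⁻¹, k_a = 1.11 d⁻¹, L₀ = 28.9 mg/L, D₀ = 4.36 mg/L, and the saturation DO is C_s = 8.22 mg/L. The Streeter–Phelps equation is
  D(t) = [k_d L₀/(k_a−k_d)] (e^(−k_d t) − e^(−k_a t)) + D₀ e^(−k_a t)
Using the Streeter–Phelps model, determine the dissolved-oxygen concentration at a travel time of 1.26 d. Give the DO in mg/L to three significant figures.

k_d L₀/(k_a−k_d) = 0.321×28.9/(1.11−0.321) = 9.277/0.7890 = 11.76 mg/L.
e^(−k_d t) = e^(−0.321×1.260) = 0.6673; e^(−k_a t) = e^(−1.11×1.260) = 0.2469.
D = 11.76 × (0.6673 − 0.2469) + 4.36 × 0.2469 = 4.943 + 1.077 = 6.020 mg/L.
DO = C_s − D = 8.22 − 6.020 = 2.200 mg/L.

DO ≈ 2.20 mg/L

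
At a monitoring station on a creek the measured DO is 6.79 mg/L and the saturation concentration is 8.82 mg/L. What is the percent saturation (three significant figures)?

% saturation = C/C_s × 100 = 6.79/8.82 × 100 = 77.0 %.

77.0 % saturation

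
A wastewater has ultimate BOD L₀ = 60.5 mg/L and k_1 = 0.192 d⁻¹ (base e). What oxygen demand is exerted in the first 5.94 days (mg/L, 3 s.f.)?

y_t = L₀(1 − e^(−k_1 t)) = 60.5 × (1 − e^(−0.192×5.94))
= 60.5 × (1 − 0.3197) = 60.5 × 0.6803 = 41.16 mg/L.

y ≈ 41.2 mg/L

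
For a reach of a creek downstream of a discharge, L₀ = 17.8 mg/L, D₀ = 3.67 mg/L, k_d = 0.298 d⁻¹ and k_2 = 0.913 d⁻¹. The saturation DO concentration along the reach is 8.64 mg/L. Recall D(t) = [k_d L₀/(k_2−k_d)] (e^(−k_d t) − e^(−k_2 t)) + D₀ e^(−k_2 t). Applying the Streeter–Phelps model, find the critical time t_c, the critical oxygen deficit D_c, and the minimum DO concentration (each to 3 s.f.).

t_c ≈ 0.919 d; D_c ≈ 4.42 mg/L; min DO ≈ 4.22 mg/L

t_c = [1/(k_2−k_d)] ln[(k_2/k_d)(1 − D₀(k_2−k_d)/(k_d L₀))]
= [1/(0.913−0.298)] ln[(0.913/0.298)(1 − 3.67×0.6150/(0.298×17.8))]
= (1/0.6150) ln[3.064 × 0.5745] = 1.626 × ln(1.760) = 1.626 × 0.5654 = 0.9193 d.
L(t_c) = L₀ e^(−k_d t_c) = 17.8 × 0.7604 = 13.53 mg/L, and at the critical point k_2 D_c = k_d L, so D_c = (0.298/0.913) × 13.53 = 4.418 mg/L.
Minimum DO = C_s − D_c = 8.64 − 4.418 = 4.222 mg/L.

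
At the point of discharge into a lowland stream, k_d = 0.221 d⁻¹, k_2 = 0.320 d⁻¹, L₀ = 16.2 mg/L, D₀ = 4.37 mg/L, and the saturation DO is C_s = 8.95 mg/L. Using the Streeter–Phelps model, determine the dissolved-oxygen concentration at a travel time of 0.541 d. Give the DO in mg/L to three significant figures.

DO ≈ 3.60 mg/L

k_d L₀/(k_2−k_d) = 0.221×16.2/(0.320−0.221) = 3.580/0.09900 = 36.16 mg/L.
e^(−k_d t) = e^(−0.221×0.5410) = 0.8873; e^(−k_2 t) = e^(−0.320×0.5410) = 0.8410.
D = 36.16 × (0.8873 − 0.8410) + 4.37 × 0.8410 = 1.673 + 3.675 = 5.349 mg/L.
DO = C_s − D = 8.95 − 5.349 = 3.601 mg/L.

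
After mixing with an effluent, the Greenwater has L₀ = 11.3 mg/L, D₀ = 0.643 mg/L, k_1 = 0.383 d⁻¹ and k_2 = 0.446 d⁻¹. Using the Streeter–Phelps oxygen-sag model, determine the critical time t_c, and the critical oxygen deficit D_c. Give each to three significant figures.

At the critical point dD/dt = 0, so k_1 L₀ e^(−k_1 t) = k_2 D. Substituting D(t) from the Streeter–Phelps equation and solving for t gives
t_c = ln[(k_2/k_1)(1 − D₀(k_2−k_1)/(k_1 L₀))] / (k_2−k_1).
Here k_2−k_1 = 0.06300 d⁻¹ and 1 − D₀(k_2−k_1)/(k_1 L₀) = 1 − 0.643×0.06300/(0.383×11.3) = 0.9906, so
t_c = ln(1.164 × 0.9906) / 0.06300 = 0.1429 / 0.06300 = 2.268 d.
L(t_c) = L₀ e^(−k_1 t_c) = 11.3 × 0.4195 = 4.741 mg/L, and at the critical point k_2 D_c = k_1 L, so D_c = (0.383/0.446) × 4.741 = 4.071 mg/L.

t_c ≈ 2.27 d; D_c ≈ 4.07 mg/L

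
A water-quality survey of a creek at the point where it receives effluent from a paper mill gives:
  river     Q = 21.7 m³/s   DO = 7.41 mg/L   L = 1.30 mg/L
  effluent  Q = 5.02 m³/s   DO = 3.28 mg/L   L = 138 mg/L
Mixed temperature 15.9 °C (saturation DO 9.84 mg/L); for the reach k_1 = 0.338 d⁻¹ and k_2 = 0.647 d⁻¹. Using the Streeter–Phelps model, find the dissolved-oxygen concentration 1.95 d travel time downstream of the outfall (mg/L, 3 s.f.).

Mixed DO = (21.7×7.41 + 5.02×3.28)/(21.7+5.02) = 177.3/26.72 = 6.634 mg/L.
Mixed L₀ = (21.7×1.30 + 5.02×138)/(26.72) = 721.0/26.72 = 26.98 mg/L.
Initial deficit D₀ = C_s − DO₀ = 9.84 − 6.634 = 3.206 mg/L.
D(1.95) = [0.338×26.98/(0.647−0.338)](e^(−0.338×1.95) − e^(−0.647×1.95)) + 3.206 e^(−0.647×1.95)
= 29.51 × (0.5173 − 0.2832) + 3.206 × 0.2832 = 7.818 mg/L.
DO = 9.84 − 7.818 = 2.022 mg/L.

DO ≈ 2.02 mg/L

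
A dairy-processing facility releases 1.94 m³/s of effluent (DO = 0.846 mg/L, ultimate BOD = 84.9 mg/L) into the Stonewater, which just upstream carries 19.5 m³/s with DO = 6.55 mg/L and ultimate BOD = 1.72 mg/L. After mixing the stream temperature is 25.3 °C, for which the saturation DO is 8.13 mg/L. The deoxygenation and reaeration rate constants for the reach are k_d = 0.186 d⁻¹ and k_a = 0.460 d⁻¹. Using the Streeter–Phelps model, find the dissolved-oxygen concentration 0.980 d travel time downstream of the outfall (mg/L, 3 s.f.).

DO ≈ 5.56 mg/L

Mixed DO = (19.5×6.55 + 1.94×0.846)/(19.5+1.94) = 129.4/21.44 = 6.034 mg/L.
Mixed L₀ = (19.5×1.72 + 1.94×84.9)/(21.44) = 198.2/21.44 = 9.247 mg/L.
Initial deficit D₀ = C_s − DO₀ = 8.13 − 6.034 = 2.096 mg/L.
D(0.980) = [0.186×9.247/(0.460−0.186)](e^(−0.186×0.980) − e^(−0.460×0.980)) + 2.096 e^(−0.460×0.980)
= 6.277 × (0.8334 − 0.6371) + 2.096 × 0.6371 = 2.567 mg/L.
DO = 8.13 − 2.567 = 5.563 mg/L.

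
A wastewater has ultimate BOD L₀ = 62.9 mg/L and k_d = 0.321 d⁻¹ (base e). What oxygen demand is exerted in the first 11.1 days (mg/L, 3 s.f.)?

y ≈ 61.1 mg/L

y_t = L₀(1 − e^(−k_d t)) = 62.9 × (1 − e^(−0.321×11.1))
= 62.9 × (1 − 0.02835) = 62.9 × 0.9716 = 61.12 mg/L.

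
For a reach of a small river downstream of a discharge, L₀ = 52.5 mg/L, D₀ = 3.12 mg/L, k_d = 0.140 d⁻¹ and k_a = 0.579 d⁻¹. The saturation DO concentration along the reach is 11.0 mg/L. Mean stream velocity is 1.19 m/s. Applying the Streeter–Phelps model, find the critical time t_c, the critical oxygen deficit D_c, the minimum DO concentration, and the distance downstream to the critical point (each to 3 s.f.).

t_c ≈ 2.76 d; D_c ≈ 8.62 mg/L; min DO ≈ 2.38 mg/L; x_c ≈ 284 km

t_c = [1/(k_a−k_d)] ln[(k_a/k_d)(1 − D₀(k_a−k_d)/(k_d L₀))]
= [1/(0.579−0.140)] ln[(0.579/0.140)(1 − 3.12×0.4390/(0.140×52.5))]
= (1/0.4390) ln[4.136 × 0.8136] = 2.278 × ln(3.365) = 2.278 × 1.213 = 2.764 d.
D_c = (k_d/k_a) L₀ e^(−k_d t_c) = (0.140/0.579) × 52.5 × e^(−0.140×2.764) = 0.2418 × 52.5 × 0.6791 = 8.621 mg/L.
Minimum DO = C_s − D_c = 11.0 − 8.621 = 2.379 mg/L.
x_c = v t_c = 1.19 m/s × 2.764 d × 86400 s/d = 284200 m ≈ 284 km.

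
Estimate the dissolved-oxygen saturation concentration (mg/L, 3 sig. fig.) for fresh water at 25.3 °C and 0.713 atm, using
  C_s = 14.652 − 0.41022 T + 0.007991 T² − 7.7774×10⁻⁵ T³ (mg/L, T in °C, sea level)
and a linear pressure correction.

C_s ≈ 5.80 mg/L

At sea level: C_s = 14.652 − 0.41022×25.3 + 0.007991×25.3² − 7.7774×10⁻⁵×25.3³ = 8.129 mg/L.
Pressure correction: C_s' = 8.129 × 0.713 = 5.796 mg/L.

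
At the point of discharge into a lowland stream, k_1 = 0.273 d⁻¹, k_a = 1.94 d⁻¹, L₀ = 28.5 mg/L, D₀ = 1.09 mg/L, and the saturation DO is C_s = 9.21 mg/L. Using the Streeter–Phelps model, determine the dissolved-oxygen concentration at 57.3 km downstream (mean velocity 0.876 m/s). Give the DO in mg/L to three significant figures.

Travel time t = x/v = 57.3 km / (0.876 m/s) = 57300 m / 0.876 m/s = 65410 s = 0.7571 d.
k_1 L₀/(k_a−k_1) = 0.273×28.5/(1.94−0.273) = 7.781/1.667 = 4.667 mg/L.
e^(−k_1 t) = e^(−0.273×0.7571) = 0.8133; e^(−k_a t) = e^(−1.94×0.7571) = 0.2302.
D = 4.667 × (0.8133 − 0.2302) + 1.09 × 0.2302 = 2.721 + 0.2509 = 2.972 mg/L.
DO = C_s − D = 9.21 − 2.972 = 6.238 mg/L.

DO ≈ 6.24 mg/L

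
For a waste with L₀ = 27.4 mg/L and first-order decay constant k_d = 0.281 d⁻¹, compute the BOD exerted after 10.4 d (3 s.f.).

y ≈ 25.9 mg/L

y_t = L₀(1 − e^(−k_d t)) = 27.4 × (1 − e^(−0.281×10.4))
= 27.4 × (1 − 0.05380) = 27.4 × 0.9462 = 25.93 mg/L.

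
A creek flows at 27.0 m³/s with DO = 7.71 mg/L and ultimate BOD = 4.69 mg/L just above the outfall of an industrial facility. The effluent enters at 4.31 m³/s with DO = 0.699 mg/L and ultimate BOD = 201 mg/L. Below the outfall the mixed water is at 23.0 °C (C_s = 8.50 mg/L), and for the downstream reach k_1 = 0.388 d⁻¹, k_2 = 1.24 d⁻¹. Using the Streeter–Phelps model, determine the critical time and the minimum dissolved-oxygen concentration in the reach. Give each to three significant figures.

t_c ≈ 1.21 d; minimum DO ≈ 2.30 mg/L

Mixed DO = (27.0×7.71 + 4.31×0.699)/(27.0+4.31) = 211.2/31.31 = 6.745 mg/L.
Mixed L₀ = (27.0×4.69 + 4.31×201)/(31.31) = 992.9/31.31 = 31.71 mg/L.
Initial deficit D₀ = C_s − DO₀ = 8.50 − 6.745 = 1.755 mg/L.
t_c = (1/0.8520) ln[(1.24/0.388)(1 − 1.755×0.8520/(0.388×31.71))] = 1.174 × ln(2.807) = 1.212 d.
D_c = (0.388/1.24) × 31.71 × e^(−0.388×1.212) = 0.3129 × 31.71 × 0.6249 = 6.201 mg/L.
Minimum DO = 8.50 − 6.201 = 2.299 mg/L.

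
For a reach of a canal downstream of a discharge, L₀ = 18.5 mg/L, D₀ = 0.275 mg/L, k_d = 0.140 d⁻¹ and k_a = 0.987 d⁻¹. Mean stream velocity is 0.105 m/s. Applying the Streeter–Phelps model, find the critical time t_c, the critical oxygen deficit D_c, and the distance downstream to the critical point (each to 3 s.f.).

t_c = [1/(k_a−k_d)] ln[(k_a/k_d)(1 − D₀(k_a−k_d)/(k_d L₀))]
= [1/(0.987−0.140)] ln[(0.987/0.140)(1 − 0.275×0.8470/(0.140×18.5))]
= (1/0.8470) ln[7.050 × 0.9101] = 1.181 × ln(6.416) = 1.181 × 1.859 = 2.195 d.
D_c = (k_d/k_a) L₀ e^(−k_d t_c) = (0.140/0.987) × 18.5 × e^(−0.140×2.195) = 0.1418 × 18.5 × 0.7355 = 1.930 mg/L.
x_c = v t_c = 0.105 m/s × 2.195 d × 86400 s/d = 19910 m ≈ 19.9 km.

t_c ≈ 2.19 d; D_c ≈ 1.93 mg/L; x_c ≈ 19.9 km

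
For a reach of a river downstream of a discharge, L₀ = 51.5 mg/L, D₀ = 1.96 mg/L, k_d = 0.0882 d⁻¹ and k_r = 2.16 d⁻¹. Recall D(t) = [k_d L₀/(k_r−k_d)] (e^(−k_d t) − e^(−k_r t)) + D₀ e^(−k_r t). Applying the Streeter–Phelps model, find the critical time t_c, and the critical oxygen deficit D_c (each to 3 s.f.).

At the critical point dD/dt = 0, so k_d L₀ e^(−k_d t) = k_r D. Substituting D(t) from the Streeter–Phelps equation and solving for t gives
t_c = ln[(k_r/k_d)(1 − D₀(k_r−k_d)/(k_d L₀))] / (k_r−k_d).
Here k_r−k_d = 2.072 d⁻¹ and 1 − D₀(k_r−k_d)/(k_d L₀) = 1 − 1.96×2.072/(0.0882×51.5) = 0.1060, so
t_c = ln(24.49 × 0.1060) / 2.072 = 0.9541 / 2.072 = 0.4605 d.
L(t_c) = L₀ e^(−k_d t_c) = 51.5 × 0.9602 = 49.45 mg/L, and at the critical point k_r D_c = k_d L, so D_c = (0.0882/2.16) × 49.45 = 2.019 mg/L.

t_c ≈ 0.461 d; D_c ≈ 2.02 mg/L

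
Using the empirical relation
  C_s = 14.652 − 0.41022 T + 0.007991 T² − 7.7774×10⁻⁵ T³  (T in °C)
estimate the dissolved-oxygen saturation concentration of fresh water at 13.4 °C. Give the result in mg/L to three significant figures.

C_s ≈ 10.4 mg/L

C_s = 14.652 − 0.41022×13.4 + 0.007991×13.4² − 7.7774×10⁻⁵×13.4³ = 10.40 mg/L.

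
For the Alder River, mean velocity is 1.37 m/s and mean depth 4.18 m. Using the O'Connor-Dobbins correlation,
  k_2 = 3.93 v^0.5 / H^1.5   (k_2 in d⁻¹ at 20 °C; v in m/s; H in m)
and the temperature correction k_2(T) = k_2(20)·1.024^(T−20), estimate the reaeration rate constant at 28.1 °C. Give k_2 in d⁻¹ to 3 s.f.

k_2(20) = 3.93 × 1.37^0.5 / 4.18^1.5 = 3.93 × 1.170 / 8.546 = 0.5383 d⁻¹.
k_2(28.1) = 0.5383 × 1.024^(28.1−20) = 0.5383 × 1.212 = 0.6523 d⁻¹.

k_2 ≈ 0.652 d⁻¹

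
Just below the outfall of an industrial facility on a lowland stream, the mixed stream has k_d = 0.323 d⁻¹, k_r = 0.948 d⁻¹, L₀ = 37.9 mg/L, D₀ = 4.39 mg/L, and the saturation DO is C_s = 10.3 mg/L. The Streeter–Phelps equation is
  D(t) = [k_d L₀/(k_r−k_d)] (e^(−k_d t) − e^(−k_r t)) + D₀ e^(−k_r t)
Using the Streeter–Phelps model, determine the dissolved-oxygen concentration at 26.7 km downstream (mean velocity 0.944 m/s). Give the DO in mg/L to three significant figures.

Travel time t = x/v = 26.7 km / (0.944 m/s) = 26700 m / 0.944 m/s = 28280 s = 0.3274 d.
k_d L₀/(k_r−k_d) = 0.323×37.9/(0.948−0.323) = 12.24/0.6250 = 19.59 mg/L.
e^(−k_d t) = e^(−0.323×0.3274) = 0.8997; e^(−k_r t) = e^(−0.948×0.3274) = 0.7332.
D = 19.59 × (0.8997 − 0.7332) + 4.39 × 0.7332 = 3.260 + 3.219 = 6.479 mg/L.
DO = C_s − D = 10.3 − 6.479 = 3.821 mg/L.

DO ≈ 3.82 mg/L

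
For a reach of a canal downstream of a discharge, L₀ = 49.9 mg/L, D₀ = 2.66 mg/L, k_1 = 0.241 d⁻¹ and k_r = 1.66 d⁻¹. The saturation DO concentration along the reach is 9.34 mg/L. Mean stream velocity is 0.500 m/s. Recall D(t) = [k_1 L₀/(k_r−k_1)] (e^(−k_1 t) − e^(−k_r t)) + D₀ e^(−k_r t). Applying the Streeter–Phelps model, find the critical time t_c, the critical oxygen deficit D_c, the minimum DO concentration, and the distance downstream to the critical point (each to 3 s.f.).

With k_r/k_1 = 6.888 and 1 − D₀(k_r−k_1)/(k_1 L₀) = 0.6861,
t_c = ln(6.888 × 0.6861) / (1.66 − 0.241) = ln(4.726) / 1.419 = 1.553/1.419 = 1.094 d.
L(t_c) = L₀ e^(−k_1 t_c) = 49.9 × 0.7681 = 38.33 mg/L, and at the critical point k_r D_c = k_1 L, so D_c = (0.241/1.66) × 38.33 = 5.565 mg/L.
Minimum DO = C_s − D_c = 9.34 − 5.565 = 3.775 mg/L.
x_c = v t_c = 0.500 m/s × 1.094 d × 86400 s/d = 47280 m ≈ 47.3 km.

t_c ≈ 1.09 d; D_c ≈ 5.56 mg/L; min DO ≈ 3.78 mg/L; x_c ≈ 47.3 km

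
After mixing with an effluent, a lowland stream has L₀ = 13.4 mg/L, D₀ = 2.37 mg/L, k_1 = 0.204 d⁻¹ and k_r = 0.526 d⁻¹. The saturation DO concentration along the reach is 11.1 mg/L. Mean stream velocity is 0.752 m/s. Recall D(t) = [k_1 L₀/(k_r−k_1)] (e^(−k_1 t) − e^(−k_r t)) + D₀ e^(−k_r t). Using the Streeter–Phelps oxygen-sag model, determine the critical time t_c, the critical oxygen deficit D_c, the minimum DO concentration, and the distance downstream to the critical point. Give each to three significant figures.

With k_r/k_1 = 2.578 and 1 − D₀(k_r−k_1)/(k_1 L₀) = 0.7208,
t_c = ln(2.578 × 0.7208) / (0.526 − 0.204) = ln(1.859) / 0.3220 = 0.6198/0.3220 = 1.925 d.
L(t_c) = L₀ e^(−k_1 t_c) = 13.4 × 0.6752 = 9.048 mg/L, and at the critical point k_r D_c = k_1 L, so D_c = (0.204/0.526) × 9.048 = 3.509 mg/L.
Minimum DO = C_s − D_c = 11.1 − 3.509 = 7.591 mg/L.
x_c = v t_c = 0.752 m/s × 1.925 d × 86400 s/d = 125100 m ≈ 125 km.

t_c ≈ 1.92 d; D_c ≈ 3.51 mg/L; min DO ≈ 7.59 mg/L; x_c ≈ 125 km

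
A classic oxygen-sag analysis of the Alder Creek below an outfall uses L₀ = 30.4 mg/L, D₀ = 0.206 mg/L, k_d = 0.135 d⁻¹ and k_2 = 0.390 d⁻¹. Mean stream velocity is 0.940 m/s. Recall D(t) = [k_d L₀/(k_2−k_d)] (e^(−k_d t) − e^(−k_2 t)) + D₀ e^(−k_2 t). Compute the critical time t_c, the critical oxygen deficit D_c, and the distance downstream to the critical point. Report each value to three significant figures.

t_c ≈ 4.11 d; D_c ≈ 6.04 mg/L; x_c ≈ 334 km

With k_2/k_d = 2.889 and 1 − D₀(k_2−k_d)/(k_d L₀) = 0.9872,
t_c = ln(2.889 × 0.9872) / (0.390 − 0.135) = ln(2.852) / 0.2550 = 1.048/0.2550 = 4.110 d.
D_c = (k_d/k_2) L₀ e^(−k_d t_c) = (0.135/0.390) × 30.4 × e^(−0.135×4.110) = 0.3462 × 30.4 × 0.5742 = 6.042 mg/L.
x_c = v t_c = 0.940 m/s × 4.110 d × 86400 s/d = 333800 m ≈ 334 km.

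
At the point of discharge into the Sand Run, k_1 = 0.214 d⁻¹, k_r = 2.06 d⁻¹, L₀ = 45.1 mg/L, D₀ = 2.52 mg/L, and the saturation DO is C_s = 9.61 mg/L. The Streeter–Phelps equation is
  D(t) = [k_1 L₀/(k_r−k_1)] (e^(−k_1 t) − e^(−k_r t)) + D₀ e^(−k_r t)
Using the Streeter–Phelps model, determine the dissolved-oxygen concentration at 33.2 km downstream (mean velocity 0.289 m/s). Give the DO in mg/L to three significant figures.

DO ≈ 5.85 mg/L

Travel time t = x/v = 33.2 km / (0.289 m/s) = 33200 m / 0.289 m/s = 114900 s = 1.330 d.
k_1 L₀/(k_r−k_1) = 0.214×45.1/(2.06−0.214) = 9.651/1.846 = 5.228 mg/L.
e^(−k_1 t) = e^(−0.214×1.330) = 0.7524; e^(−k_r t) = e^(−2.06×1.330) = 0.06463.
D = 5.228 × (0.7524 − 0.06463) + 2.52 × 0.06463 = 3.596 + 0.1629 = 3.759 mg/L.
DO = C_s − D = 9.61 − 3.759 = 5.851 mg/L.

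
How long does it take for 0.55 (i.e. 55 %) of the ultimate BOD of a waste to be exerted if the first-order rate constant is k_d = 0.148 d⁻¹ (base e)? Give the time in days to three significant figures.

t ≈ 5.40 d

y/L₀ = 1 − e^(−k_d t) = 0.55 ⇒ e^(−k_d t) = 0.450
t = −ln(0.450) / 0.148 = 0.7985 / 0.148 = 5.395 d.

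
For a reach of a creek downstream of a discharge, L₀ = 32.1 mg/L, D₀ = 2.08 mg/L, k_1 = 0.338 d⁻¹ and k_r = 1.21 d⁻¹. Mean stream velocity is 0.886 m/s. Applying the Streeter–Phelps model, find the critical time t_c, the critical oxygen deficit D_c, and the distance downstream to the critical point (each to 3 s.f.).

t_c = [1/(k_r−k_1)] ln[(k_r/k_1)(1 − D₀(k_r−k_1)/(k_1 L₀))]
= [1/(1.21−0.338)] ln[(1.21/0.338)(1 − 2.08×0.8720/(0.338×32.1))]
= (1/0.8720) ln[3.580 × 0.8328] = 1.147 × ln(2.981) = 1.147 × 1.092 = 1.253 d.
L(t_c) = L₀ e^(−k_1 t_c) = 32.1 × 0.6548 = 21.02 mg/L, and at the critical point k_r D_c = k_1 L, so D_c = (0.338/1.21) × 21.02 = 5.871 mg/L.
x_c = v t_c = 0.886 m/s × 1.253 d × 86400 s/d = 95900 m ≈ 95.9 km.

t_c ≈ 1.25 d; D_c ≈ 5.87 mg/L; x_c ≈ 95.9 km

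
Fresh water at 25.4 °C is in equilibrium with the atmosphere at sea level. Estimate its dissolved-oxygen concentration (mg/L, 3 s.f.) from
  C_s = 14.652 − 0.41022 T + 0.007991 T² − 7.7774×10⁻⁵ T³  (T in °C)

C_s = 14.652 − 0.41022×25.4 + 0.007991×25.4² − 7.7774×10⁻⁵×25.4³ = 8.113 mg/L.

C_s ≈ 8.11 mg/L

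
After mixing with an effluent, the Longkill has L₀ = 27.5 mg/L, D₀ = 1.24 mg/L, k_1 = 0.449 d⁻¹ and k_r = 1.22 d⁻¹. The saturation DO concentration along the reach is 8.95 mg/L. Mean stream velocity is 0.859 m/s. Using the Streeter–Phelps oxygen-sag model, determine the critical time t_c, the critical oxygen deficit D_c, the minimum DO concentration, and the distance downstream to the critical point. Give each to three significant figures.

t_c ≈ 1.19 d; D_c ≈ 5.93 mg/L; min DO ≈ 3.02 mg/L; x_c ≈ 88.5 km

At the critical point dD/dt = 0, so k_1 L₀ e^(−k_1 t) = k_r D. Substituting D(t) from the Streeter–Phelps equation and solving for t gives
t_c = ln[(k_r/k_1)(1 − D₀(k_r−k_1)/(k_1 L₀))] / (k_r−k_1).
Here k_r−k_1 = 0.7710 d⁻¹ and 1 − D₀(k_r−k_1)/(k_1 L₀) = 1 − 1.24×0.7710/(0.449×27.5) = 0.9226, so
t_c = ln(2.717 × 0.9226) / 0.7710 = 0.9190 / 0.7710 = 1.192 d.
D_c = (k_1/k_r) L₀ e^(−k_1 t_c) = (0.449/1.22) × 27.5 × e^(−0.449×1.192) = 0.3680 × 27.5 × 0.5856 = 5.926 mg/L.
Minimum DO = C_s − D_c = 8.95 − 5.926 = 3.024 mg/L.
x_c = v t_c = 0.859 m/s × 1.192 d × 86400 s/d = 88460 m ≈ 88.5 km.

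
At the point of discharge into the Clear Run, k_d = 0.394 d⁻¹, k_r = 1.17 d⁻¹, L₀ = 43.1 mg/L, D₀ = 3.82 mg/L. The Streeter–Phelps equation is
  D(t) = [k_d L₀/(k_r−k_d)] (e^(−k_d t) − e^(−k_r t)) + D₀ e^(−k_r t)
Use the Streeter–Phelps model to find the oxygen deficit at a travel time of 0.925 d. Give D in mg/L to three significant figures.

D ≈ 9.08 mg/L

k_d L₀/(k_r−k_d) = 0.394×43.1/(1.17−0.394) = 16.98/0.7760 = 21.88 mg/L.
e^(−k_d t) = e^(−0.394×0.9250) = 0.6946; e^(−k_r t) = e^(−1.17×0.9250) = 0.3388.
D = 21.88 × (0.6946 − 0.3388) + 3.82 × 0.3388 = 7.785 + 1.294 = 9.079 mg/L.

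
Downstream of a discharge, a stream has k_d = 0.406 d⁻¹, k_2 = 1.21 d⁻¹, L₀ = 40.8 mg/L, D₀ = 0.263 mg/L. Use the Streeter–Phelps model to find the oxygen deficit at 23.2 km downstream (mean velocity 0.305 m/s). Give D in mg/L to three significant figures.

D ≈ 7.40 mg/L

Travel time t = x/v = 23.2 km / (0.305 m/s) = 23200 m / 0.305 m/s = 76070 s = 0.8804 d.
k_d L₀/(k_2−k_d) = 0.406×40.8/(1.21−0.406) = 16.56/0.8040 = 20.60 mg/L.
e^(−k_d t) = e^(−0.406×0.8804) = 0.6995; e^(−k_2 t) = e^(−1.21×0.8804) = 0.3446.
D = 20.60 × (0.6995 − 0.3446) + 0.263 × 0.3446 = 7.311 + 0.09064 = 7.401 mg/L.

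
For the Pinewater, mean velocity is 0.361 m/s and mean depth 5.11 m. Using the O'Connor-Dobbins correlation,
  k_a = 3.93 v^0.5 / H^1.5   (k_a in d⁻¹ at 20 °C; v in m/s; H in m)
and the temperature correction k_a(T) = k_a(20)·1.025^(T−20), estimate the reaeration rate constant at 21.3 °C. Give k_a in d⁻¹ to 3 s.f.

k_a(20) = 3.93 × 0.361^0.5 / 5.11^1.5 = 3.93 × 0.6008 / 11.55 = 0.2044 d⁻¹.
k_a(21.3) = 0.2044 × 1.025^(21.3−20) = 0.2044 × 1.033 = 0.2111 d⁻¹.

k_a ≈ 0.211 d⁻¹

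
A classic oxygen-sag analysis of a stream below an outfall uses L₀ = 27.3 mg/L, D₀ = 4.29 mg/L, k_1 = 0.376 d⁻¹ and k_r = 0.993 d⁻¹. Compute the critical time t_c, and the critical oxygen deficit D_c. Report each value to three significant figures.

t_c ≈ 1.09 d; D_c ≈ 6.86 mg/L

At the critical point dD/dt = 0, so k_1 L₀ e^(−k_1 t) = k_r D. Substituting D(t) from the Streeter–Phelps equation and solving for t gives
t_c = ln[(k_r/k_1)(1 − D₀(k_r−k_1)/(k_1 L₀))] / (k_r−k_1).
Here k_r−k_1 = 0.6170 d⁻¹ and 1 − D₀(k_r−k_1)/(k_1 L₀) = 1 − 4.29×0.6170/(0.376×27.3) = 0.7421, so
t_c = ln(2.641 × 0.7421) / 0.6170 = 0.6729 / 0.6170 = 1.091 d.
D_c = (k_1/k_r) L₀ e^(−k_1 t_c) = (0.376/0.993) × 27.3 × e^(−0.376×1.091) = 0.3787 × 27.3 × 0.6636 = 6.860 mg/L.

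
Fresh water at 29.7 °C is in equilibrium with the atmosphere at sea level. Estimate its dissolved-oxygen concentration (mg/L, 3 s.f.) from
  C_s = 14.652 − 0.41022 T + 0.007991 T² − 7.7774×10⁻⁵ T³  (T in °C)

C_s ≈ 7.48 mg/L

C_s = 14.652 − 0.41022×29.7 + 0.007991×29.7² − 7.7774×10⁻⁵×29.7³ = 7.480 mg/L.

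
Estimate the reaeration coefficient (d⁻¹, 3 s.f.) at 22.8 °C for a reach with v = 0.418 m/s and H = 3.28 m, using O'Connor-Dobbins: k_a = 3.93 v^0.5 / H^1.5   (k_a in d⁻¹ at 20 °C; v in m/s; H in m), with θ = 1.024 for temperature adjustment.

k_a ≈ 0.457 d⁻¹

k_a(20) = 3.93 × 0.418^0.5 / 3.28^1.5 = 3.93 × 0.6465 / 5.940 = 0.4277 d⁻¹.
k_a(22.8) = 0.4277 × 1.024^(22.8−20) = 0.4277 × 1.069 = 0.4571 d⁻¹.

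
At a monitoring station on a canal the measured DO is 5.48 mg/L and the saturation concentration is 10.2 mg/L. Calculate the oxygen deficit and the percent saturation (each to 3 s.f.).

D ≈ 4.72 mg/L; 53.7 % saturation

D = C_s − C = 10.2 − 5.48 = 4.72 mg/L.
% saturation = 5.48/10.2 × 100 = 53.7 %.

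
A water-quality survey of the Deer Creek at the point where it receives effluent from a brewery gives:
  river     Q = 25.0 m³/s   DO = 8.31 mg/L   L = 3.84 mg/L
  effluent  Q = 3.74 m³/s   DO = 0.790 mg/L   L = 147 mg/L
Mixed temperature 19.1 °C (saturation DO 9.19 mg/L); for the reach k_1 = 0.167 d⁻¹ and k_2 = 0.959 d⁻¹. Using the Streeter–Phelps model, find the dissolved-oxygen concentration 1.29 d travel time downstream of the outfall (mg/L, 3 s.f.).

Mixed DO = (25.0×8.31 + 3.74×0.790)/(25.0+3.74) = 210.7/28.74 = 7.331 mg/L.
Mixed L₀ = (25.0×3.84 + 3.74×147)/(28.74) = 645.8/28.74 = 22.47 mg/L.
Initial deficit D₀ = C_s − DO₀ = 9.19 − 7.331 = 1.859 mg/L.
D(1.29) = [0.167×22.47/(0.959−0.167)](e^(−0.167×1.29) − e^(−0.959×1.29)) + 1.859 e^(−0.959×1.29)
= 4.738 × (0.8062 − 0.2902) + 1.859 × 0.2902 = 2.984 mg/L.
DO = 9.19 − 2.984 = 6.206 mg/L.

DO ≈ 6.21 mg/L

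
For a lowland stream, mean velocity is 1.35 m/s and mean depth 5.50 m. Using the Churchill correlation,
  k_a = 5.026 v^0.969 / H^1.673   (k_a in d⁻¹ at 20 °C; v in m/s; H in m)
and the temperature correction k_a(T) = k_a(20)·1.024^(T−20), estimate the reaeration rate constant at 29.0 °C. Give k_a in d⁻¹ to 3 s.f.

k_a(20) = 5.026 × 1.35^0.969 / 5.50^1.673 = 5.026 × 1.337 / 17.32 = 0.3881 d⁻¹.
k_a(29.0) = 0.3881 × 1.024^(29.0−20) = 0.3881 × 1.238 = 0.4804 d⁻¹.

k_a ≈ 0.480 d⁻¹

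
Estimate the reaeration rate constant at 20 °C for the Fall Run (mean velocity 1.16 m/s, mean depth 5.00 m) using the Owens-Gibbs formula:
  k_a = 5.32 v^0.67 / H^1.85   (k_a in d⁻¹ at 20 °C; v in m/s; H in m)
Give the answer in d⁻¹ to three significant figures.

k_a ≈ 0.299 d⁻¹

k_a = 5.32 × 1.16^0.67 / 5.00^1.85 = 5.32 × 1.105 / 19.64 = 0.2992 d⁻¹.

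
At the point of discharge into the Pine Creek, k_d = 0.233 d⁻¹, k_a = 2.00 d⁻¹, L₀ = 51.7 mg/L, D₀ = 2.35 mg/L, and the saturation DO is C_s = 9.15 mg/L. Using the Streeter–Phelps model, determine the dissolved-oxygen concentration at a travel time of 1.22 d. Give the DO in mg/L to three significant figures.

k_d L₀/(k_a−k_d) = 0.233×51.7/(2.00−0.233) = 12.05/1.767 = 6.817 mg/L.
e^(−k_d t) = e^(−0.233×1.220) = 0.7526; e^(−k_a t) = e^(−2.00×1.220) = 0.08716.
D = 6.817 × (0.7526 − 0.08716) + 2.35 × 0.08716 = 4.536 + 0.2048 = 4.741 mg/L.
DO = C_s − D = 9.15 − 4.741 = 4.409 mg/L.

DO ≈ 4.41 mg/L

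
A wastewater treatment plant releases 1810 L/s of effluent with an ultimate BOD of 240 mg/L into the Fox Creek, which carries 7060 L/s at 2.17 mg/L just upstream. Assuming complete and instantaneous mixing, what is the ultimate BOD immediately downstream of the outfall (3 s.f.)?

50.7 mg/L

Flow-weighted mixing: C = (Q_r C_r + Q_w C_w)/(Q_r + Q_w)
= (7060×2.17 + 1810×240)/(7060 + 1810) = 449700/8870 = 50.70 mg/L.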